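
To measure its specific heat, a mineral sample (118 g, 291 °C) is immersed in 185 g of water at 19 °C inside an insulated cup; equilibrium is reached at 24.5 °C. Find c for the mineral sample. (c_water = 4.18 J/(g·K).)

c ≈ 0.135 J/(g·K)

Net heat exchanged in the isolated system is zero:
118·c·(24.5 − 291) + 185·4.18·(24.5 − 19) = 0
-31447 c = -4253.1
c = -4253.1/-31447 ≈ 0.1352 J/(g·K)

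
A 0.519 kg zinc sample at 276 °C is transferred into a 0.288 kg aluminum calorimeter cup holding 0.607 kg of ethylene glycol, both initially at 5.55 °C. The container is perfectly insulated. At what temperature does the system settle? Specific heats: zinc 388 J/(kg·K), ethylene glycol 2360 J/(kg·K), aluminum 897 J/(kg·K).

T_f ≈ 34.3 °C

T_f = Σ m_i c_i T_i / Σ m_i c_i:
T_f = (201.37×276 + 1432.5×5.55 + 258.34×5.55) / (201.37 + 1432.5 + 258.34)
    = 64963 / 1892.2 ≈ 34.33 °C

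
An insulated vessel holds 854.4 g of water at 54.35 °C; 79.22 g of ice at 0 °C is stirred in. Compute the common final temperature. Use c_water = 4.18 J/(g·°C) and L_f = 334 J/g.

T_f ≈ 43.0 °C

Setting the total heat transfer to zero:
latent heat to melt: 79.22×334 = 26459; meltwater 0→T: 79.22×4.18×T = 331.14 T; water cools: 854.4×4.18×(T − 54.35) = 3571.4(T − 54.35)
3902.5 T = 194105 − 26459 = 167646
T ≈ 42.96 °C (positive, so assuming full melt was valid).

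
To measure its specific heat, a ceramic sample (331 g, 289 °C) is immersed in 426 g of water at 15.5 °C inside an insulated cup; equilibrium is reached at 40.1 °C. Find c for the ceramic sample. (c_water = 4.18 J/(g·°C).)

Taking heat into each body as positive, Σ m c ΔT = 0:
331·c·(40.1 − 289) + 426·4.18·(40.1 − 15.5) = 0
-82386 c = -43805
c = -43805/-82386 ≈ 0.5317 J/(g·°C)

c ≈ 0.532 J/(g·°C)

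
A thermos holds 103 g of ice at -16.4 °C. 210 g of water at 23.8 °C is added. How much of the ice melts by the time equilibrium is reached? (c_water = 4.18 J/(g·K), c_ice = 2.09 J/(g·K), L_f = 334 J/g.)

Water can give up m c ΔT = 210×4.18×23.8 = 20892 J before reaching 0 °C.
Warming the ice to 0 °C takes 103×2.09×16.4 = 3530.4 J, leaving 17361 J for melting.
Melting all 103 g of ice would need 103×334 = 34402 J.
That's not enough to melt it all — equilibrium is at 0 °C with ice remaining.
m_melt = 17361 / L_f = 51.98 g.

m_melted ≈ 52 g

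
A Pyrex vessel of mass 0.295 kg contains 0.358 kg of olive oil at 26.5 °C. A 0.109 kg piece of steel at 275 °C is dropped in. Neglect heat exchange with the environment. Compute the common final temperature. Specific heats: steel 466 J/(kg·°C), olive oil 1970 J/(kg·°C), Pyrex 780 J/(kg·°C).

T_f = Σ m_i c_i T_i / Σ m_i c_i:
T_f = (50.79·275 + 705.26·26.5 + 230.1·26.5) / (50.79 + 705.26 + 230.1)
    = 38755 / 986.15 ≈ 39.30 °C

T_f ≈ 39.3 °C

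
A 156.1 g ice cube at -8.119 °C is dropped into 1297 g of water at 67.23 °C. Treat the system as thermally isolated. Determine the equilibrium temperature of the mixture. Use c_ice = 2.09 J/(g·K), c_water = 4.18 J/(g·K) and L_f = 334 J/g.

Let T be the final temperature. ΣQ_i = 0:
ice -8.119→0 °C: 156.1·2.09·8.119 = 2648.8; latent heat to melt: 156.1·334 = 52137; warm the meltwater: 652.5 T; water: 5421.5(T − 67.23)
6074 T = 364485 − 54786 = 309699
T ≈ 50.99 °C (positive, so assuming full melt was valid).

T_f ≈ 51.0 °C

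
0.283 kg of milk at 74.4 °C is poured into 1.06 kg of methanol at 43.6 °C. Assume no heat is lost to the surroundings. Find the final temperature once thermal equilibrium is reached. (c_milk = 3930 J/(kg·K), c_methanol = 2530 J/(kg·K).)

Set heat shed by the hot body equal to heat absorbed by the cold body:
0.283·3930·(74.4 − T) = 1.06·2530·(T − 43.6)
1112.2(74.4 − T) = 2681.8(T − 43.6)
3794 T = 199673  ⇒  T ≈ 52.63 °C

T_f ≈ 52.6 °C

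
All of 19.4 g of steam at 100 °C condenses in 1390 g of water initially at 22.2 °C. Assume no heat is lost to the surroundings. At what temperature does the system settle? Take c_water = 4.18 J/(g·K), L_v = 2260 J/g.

T_f ≈ 30.7 °C

Taking heat into each body as positive, Σ m c ΔT = 0:
condense steam: −19.4·2260 = −43844
  condensate cools 100→T: 19.4·4.18·(T − 100) = 81.09(T − 100)
  original water: 5810.2(T − 22.2)
5891.3 T = 43844 + 8109.2 + 128986 = 180940
T ≈ 30.71 °C — below 100 °C, confirming all the steam condensed.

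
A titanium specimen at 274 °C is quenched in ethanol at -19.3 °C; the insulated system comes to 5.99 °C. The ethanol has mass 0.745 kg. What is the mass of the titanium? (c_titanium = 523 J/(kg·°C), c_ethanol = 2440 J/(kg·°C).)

Conservation of energy gives ΣQ = 0:
m×523×(5.99 − 274) + 0.745×2440×(5.99 − (-19.3)) = 0
-140169 m = -45972
m = -45972/-140169 ≈ 0.328 kg

m ≈ 0.328 kg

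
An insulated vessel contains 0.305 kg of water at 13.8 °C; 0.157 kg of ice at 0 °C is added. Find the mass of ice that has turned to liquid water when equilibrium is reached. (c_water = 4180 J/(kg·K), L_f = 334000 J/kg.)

Heat available from the water dropping to 0 °C: 0.305·4180·13.8 = 17594 J.
Melting all 0.157 kg of ice would need 0.157·334000 = 52438 J.
That's not enough to melt it all — equilibrium is at 0 °C with ice remaining.
m_melted·334000 = 17594  ⇒  m_melted ≈ 0.05268 kg.

m_melted ≈ 0.0527 kg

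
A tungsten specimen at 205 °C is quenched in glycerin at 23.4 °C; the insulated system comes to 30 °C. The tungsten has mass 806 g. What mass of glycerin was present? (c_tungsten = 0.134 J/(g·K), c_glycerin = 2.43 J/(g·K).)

m ≈ 1180 g

|Q_tungsten| = |Q_glycerin|:
806×0.134×(205 − 30) = m×2.43×(30 − 23.4)
16.04 m = 18901  ⇒  m ≈ 1178 g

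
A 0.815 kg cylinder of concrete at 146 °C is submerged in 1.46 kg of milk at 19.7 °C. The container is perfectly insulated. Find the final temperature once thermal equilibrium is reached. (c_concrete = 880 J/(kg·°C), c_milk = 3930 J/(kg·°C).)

T_f ≈ 33.7 °C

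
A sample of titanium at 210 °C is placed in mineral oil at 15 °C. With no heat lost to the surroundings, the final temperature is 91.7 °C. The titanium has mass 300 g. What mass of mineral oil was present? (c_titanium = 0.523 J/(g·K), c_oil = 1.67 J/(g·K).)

m ≈ 145 g

|Q_titanium| = |Q_oil|:
300·0.523·(210 − 91.7) = m·1.67·(91.7 − 15)
128.09 m = 18561  ⇒  m ≈ 144.9 g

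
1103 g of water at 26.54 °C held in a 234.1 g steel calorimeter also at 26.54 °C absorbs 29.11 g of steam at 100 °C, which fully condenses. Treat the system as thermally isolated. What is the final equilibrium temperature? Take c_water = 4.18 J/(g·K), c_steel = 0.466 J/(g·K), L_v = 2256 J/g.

T_f ≈ 42.0 °C

Net heat exchanged in the isolated system is zero:
steam→water at 100 °C releases m L_v = 29.11·2256 = 65672; condensate cools 100→T: 29.11·4.18·(T − 100) = 121.68(T − 100); water warms: 1103·4.18·(T − 26.54) = 4610.5(T − 26.54); steel cup: 234.1·0.466·(T − 26.54) = 109.09(T − 26.54)
4841.3 T = 65672 + 12168 + 125259 = 203099
T ≈ 41.95 °C, under the boiling point, so the assumption holds.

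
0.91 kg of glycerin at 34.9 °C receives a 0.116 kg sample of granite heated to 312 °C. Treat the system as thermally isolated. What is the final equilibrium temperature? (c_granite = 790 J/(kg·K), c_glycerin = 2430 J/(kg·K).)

T_f ≈ 45.9 °C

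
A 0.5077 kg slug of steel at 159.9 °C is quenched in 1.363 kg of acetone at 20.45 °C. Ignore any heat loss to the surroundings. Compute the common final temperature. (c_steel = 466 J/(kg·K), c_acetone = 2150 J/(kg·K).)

|Q_steel| = |Q_acetone|:
0.5077*466*(159.9 − T) = 1.363*2150*(T − 20.45)
236.59(159.9 − T) = 2930.4(T − 20.45)
3167 T = 97758  ⇒  T ≈ 30.87 °C

T_f ≈ 30.9 °C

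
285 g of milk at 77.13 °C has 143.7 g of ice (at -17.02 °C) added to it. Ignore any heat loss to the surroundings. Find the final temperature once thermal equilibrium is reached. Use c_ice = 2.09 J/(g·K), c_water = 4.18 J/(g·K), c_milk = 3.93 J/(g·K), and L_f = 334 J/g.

Heat gained plus heat lost sum to zero:
warm ice to 0 °C: 143.7·2.09·(0 − (-17.02)) = 5111.7
  melt ice: 143.7·334 = 47996
  warm the meltwater: 600.67 T
  milk: 1120(T − 77.13)
1720.7 T = 86389 − 53107 = 33282
T ≈ 19.34 °C (positive, so assuming full melt was valid).

T_f ≈ 19.3 °C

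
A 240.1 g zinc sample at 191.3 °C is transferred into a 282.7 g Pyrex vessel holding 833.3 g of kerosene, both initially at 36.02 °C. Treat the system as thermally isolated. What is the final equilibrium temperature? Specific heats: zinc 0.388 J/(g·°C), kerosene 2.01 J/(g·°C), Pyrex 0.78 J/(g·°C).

T_f ≈ 43.3 °C

Energy conservation, ΣQ = 0:
240.1×0.388×(T − 191.3) + 833.3×2.01×(T − 36.02) + 282.7×0.78×(T − 36.02) = 0
93.16(T − 191.3) + 1674.9(T − 36.02) + 220.51(T − 36.02) = 0
1988.6 T = 86095
T ≈ 43.29 °C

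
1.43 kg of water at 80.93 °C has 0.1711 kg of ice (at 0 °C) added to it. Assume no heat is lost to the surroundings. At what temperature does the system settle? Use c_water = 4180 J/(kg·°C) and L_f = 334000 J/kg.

T_f ≈ 63.7 °C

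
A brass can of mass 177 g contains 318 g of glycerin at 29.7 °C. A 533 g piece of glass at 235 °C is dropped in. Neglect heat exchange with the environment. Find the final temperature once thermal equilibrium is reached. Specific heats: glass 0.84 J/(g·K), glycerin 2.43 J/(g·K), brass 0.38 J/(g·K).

T_f ≈ 101.1 °C

Heat gained plus heat lost sum to zero:
533×0.84×(T − 235) + 318×2.43×(T − 29.7) + 177×0.38×(T − 29.7) = 0
447.72(T − 235) + 772.74(T − 29.7) + 67.26(T − 29.7) = 0
(447.72 + 772.74 + 67.26) T = 447.72×235 + 772.74×29.7 + 67.26×29.7
T = 130162 / 1287.7 = 101 °C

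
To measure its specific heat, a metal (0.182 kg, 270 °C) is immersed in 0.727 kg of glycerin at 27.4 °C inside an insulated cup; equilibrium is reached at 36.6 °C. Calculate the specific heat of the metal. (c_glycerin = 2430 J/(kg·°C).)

c ≈ 383 J/(kg·°C)

Taking heat into each body as positive, Σ m c ΔT = 0:
0.182·c·(36.6 − 270) + 0.727·2430·(36.6 − 27.4) = 0
-42.48 c = -16253
c = -16253/-42.48 ≈ 382.6 J/(kg·°C)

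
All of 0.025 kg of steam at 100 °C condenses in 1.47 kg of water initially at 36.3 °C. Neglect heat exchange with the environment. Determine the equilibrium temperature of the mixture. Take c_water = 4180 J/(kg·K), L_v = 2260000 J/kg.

Setting the total heat transfer to zero:
condense steam: −0.025·2260000 = −56500; condensate cools 100→T: 0.025·4180·(T − 100) = 104.5(T − 100); water warms: 1.47·4180·(T − 36.3) = 6144.6(T − 36.3)
6249.1 T = 56500 + 10450 + 223049 = 289999
T ≈ 46.41 °C (< 100 °C, so full condensation is consistent).

T_f ≈ 46.4 °C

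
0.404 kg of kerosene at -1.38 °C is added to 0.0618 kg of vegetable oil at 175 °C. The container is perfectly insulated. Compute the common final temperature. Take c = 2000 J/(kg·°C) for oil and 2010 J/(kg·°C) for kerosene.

T_f ≈ 21.9 °C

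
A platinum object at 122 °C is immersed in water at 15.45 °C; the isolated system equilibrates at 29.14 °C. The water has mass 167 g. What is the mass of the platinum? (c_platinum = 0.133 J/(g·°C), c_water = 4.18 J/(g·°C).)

|Q_platinum| = |Q_water|:
m×0.133×(122 − 29.14) = 167×4.18×(29.14 − 15.45)
12.35 m = 9556.4  ⇒  m ≈ 773.8 g

m ≈ 774 g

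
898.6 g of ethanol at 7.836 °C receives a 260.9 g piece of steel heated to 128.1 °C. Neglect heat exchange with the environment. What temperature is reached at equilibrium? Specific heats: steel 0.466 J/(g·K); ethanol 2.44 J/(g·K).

T_f ≈ 14.2 °C

With ΣQ=0 the equilibrium temperature is the m·c-weighted mean:
T_f = (121.58×128.1 + 2192.6×7.836) / (121.58 + 2192.6)
    = 32755 / 2314.2 ≈ 14.15 °C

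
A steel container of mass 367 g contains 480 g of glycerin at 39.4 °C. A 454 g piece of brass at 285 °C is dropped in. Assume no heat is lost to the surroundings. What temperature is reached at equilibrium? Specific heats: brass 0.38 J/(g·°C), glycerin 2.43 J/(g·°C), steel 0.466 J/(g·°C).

T_f is the heat-capacity-weighted average of the initial temperatures:
T_f = (172.52×285 + 1166.4×39.4 + 171.02×39.4) / (172.52 + 1166.4 + 171.02)
    = 101863 / 1509.9 ≈ 67.46 °C

T_f ≈ 67.5 °C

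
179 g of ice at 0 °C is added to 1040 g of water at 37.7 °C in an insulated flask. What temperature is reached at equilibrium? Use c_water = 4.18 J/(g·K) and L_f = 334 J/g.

Net heat exchanged in the isolated system is zero:
fusion: m_ice L_f = 179×334 = 59786
  warm the meltwater: 748.22 T
  water cools: 1040×4.18×(T − 37.7) = 4347.2(T − 37.7)
5095.4 T = 163889 − 59786 = 104103
T ≈ 20.43 °C. Since T > 0 °C, the all-ice-melts assumption holds.

T_f ≈ 20.4 °C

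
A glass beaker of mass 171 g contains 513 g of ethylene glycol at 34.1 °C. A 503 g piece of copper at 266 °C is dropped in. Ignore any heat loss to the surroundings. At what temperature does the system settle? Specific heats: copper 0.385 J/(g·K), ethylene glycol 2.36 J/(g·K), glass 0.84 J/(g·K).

T_f ≈ 63.1 °C

With ΣQ=0 the equilibrium temperature is the m·c-weighted mean:
T_f = (193.66×266 + 1210.7×34.1 + 143.64×34.1) / (193.66 + 1210.7 + 143.64)
    = 97695 / 1548 ≈ 63.11 °C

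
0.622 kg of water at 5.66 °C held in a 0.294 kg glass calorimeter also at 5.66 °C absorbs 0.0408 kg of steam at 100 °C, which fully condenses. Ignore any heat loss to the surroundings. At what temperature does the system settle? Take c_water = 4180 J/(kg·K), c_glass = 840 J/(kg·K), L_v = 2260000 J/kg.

Sum of m c ΔT and latent-heat terms is zero:
latent heat released on condensation: 0.0408·2260000 = 92208; condensate cools 100→T: 0.0408·4180·(T − 100) = 170.54(T − 100); water warms: 0.622·4180·(T − 5.66) = 2600(T − 5.66); cup: 246.96(T − 5.66)
3017.5 T = 92208 + 17054 + 16114 = 125376
T ≈ 41.55 °C — below 100 °C, confirming all the steam condensed.

T_f ≈ 41.6 °C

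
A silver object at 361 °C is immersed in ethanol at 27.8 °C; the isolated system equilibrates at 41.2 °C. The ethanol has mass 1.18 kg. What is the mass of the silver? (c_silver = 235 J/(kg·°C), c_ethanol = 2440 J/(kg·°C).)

Setting the total heat transfer to zero:
m·235·(41.2 − 361) + 1.18·2440·(41.2 − 27.8) = 0
-75153 m = -38581
m = -38581/-75153 ≈ 0.5134 kg

m ≈ 0.513 kg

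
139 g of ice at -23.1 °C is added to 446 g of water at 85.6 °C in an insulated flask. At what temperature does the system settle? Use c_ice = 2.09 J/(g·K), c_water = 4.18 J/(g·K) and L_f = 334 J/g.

T_f ≈ 43.5 °C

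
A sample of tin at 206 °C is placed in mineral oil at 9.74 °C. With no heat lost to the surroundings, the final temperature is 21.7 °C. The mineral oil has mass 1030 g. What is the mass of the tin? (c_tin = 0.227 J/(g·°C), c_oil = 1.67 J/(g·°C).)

Energy conservation, ΣQ = 0:
m×0.227×(21.7 − 206) + 1030×1.67×(21.7 − 9.74) = 0
-41.84 m = -20572
m = -20572/-41.84 ≈ 491.7 g

m ≈ 492 g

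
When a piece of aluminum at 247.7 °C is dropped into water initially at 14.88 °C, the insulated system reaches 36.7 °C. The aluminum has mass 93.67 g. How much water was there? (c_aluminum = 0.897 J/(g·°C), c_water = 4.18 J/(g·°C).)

Heat gained plus heat lost sum to zero:
93.67·0.897·(36.7 − 247.7) + m·4.18·(36.7 − 14.88) = 0
91.21 m = 17729
m = 17729/91.21 ≈ 194.4 g

m ≈ 194 g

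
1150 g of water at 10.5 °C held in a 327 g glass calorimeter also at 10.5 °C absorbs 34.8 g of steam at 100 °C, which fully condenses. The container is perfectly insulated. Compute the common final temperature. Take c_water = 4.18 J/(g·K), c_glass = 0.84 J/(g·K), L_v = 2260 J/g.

Setting the total heat transfer to zero:
condense steam: −34.8·2260 = −78648
  condensed water 100 °C→T: 145.46(T − 100)
  water warms: 1150·4.18·(T − 10.5) = 4807(T − 10.5)
  cup: 274.68(T − 10.5)
5227.1 T = 78648 + 14546 + 53358 = 146552
T ≈ 28.04 °C, under the boiling point, so the assumption holds.

T_f ≈ 28.0 °C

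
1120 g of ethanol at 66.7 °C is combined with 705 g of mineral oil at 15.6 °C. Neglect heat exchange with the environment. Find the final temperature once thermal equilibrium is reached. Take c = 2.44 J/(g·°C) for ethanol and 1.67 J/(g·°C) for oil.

Heat lost by the ethanol equals heat gained by the oil:
1120×2.44×(66.7 − T) = 705×1.67×(T − 15.6)
2732.8(66.7 − T) = 1177.3(T − 15.6)
3910.1 T = 200644  ⇒  T ≈ 51.31 °C

T_f ≈ 51.3 °C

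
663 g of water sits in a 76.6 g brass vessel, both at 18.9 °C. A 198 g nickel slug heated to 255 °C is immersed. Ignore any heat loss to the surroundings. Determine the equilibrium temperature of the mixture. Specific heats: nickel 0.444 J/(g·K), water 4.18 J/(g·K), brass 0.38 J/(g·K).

Energy conservation, ΣQ = 0:
198*0.444*(T − 255) + 663*4.18*(T − 18.9) + 76.6*0.38*(T − 18.9) = 0
87.91(T − 255) + 2771.3(T − 18.9) + 29.11(T − 18.9) = 0
2888.4 T = 75346
T ≈ 26.09 °C

T_f ≈ 26.1 °C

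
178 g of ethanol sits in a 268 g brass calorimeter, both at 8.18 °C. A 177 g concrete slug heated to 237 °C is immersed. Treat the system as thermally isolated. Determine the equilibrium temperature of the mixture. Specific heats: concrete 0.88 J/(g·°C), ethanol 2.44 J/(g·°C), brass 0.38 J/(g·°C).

T_f ≈ 59.7 °C

Let T be the final temperature. ΣQ_i = 0:
177×0.88×(T − 237) + 178×2.44×(T − 8.18) + 268×0.38×(T − 8.18) = 0
155.76(T − 237) + 434.32(T − 8.18) + 101.84(T − 8.18) = 0
691.92 T = 41301
T ≈ 59.69 °C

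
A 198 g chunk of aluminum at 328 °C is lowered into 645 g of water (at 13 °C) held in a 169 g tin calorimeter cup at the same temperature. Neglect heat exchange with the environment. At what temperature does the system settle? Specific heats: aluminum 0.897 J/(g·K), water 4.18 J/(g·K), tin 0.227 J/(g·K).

T_f ≈ 32.2 °C

Heat gained plus heat lost sum to zero:
198×0.897×(T − 328) + 645×4.18×(T − 13) + 169×0.227×(T − 13) = 0
2912.1 T = 93803
T ≈ 32.21 °C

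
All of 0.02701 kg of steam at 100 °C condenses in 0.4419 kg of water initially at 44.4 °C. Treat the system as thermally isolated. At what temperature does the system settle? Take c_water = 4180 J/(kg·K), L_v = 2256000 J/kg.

T_f ≈ 78.7 °C

Heat gained plus heat lost sum to zero:
latent heat released on condensation: 0.02701·2256000 = 60935; condensate cools 100→T: 0.02701·4180·(T − 100) = 112.9(T − 100); water warms: 0.4419·4180·(T − 44.4) = 1847.1(T − 44.4)
1960 T = 60935 + 11290 + 82013 = 154238
T ≈ 78.69 °C — below 100 °C, confirming all the steam condensed.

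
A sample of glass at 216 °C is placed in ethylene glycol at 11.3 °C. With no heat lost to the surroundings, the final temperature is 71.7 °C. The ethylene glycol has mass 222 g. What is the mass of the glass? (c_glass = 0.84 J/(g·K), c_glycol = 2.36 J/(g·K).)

m ≈ 261 g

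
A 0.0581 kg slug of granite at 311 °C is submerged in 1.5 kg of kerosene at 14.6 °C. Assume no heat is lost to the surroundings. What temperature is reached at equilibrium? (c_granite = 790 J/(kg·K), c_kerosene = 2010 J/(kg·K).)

T_f ≈ 19.0 °C

With ΣQ=0 the equilibrium temperature is the m·c-weighted mean:
T_f = (45.9*311 + 3015*14.6) / (45.9 + 3015)
    = 58294 / 3060.9 ≈ 19.04 °C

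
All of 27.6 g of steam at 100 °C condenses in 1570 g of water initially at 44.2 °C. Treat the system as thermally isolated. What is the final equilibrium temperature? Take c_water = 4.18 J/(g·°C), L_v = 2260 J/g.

Sum of m c ΔT and latent-heat terms is zero:
steam→water at 100 °C releases m L_v = 27.6×2260 = 62376; condensate cools 100→T: 27.6×4.18×(T − 100) = 115.37(T − 100); water warms: 1570×4.18×(T − 44.2) = 6562.6(T − 44.2)
6678 T = 62376 + 11537 + 290067 = 363980
T ≈ 54.50 °C — below 100 °C, confirming all the steam condensed.

T_f ≈ 54.5 °C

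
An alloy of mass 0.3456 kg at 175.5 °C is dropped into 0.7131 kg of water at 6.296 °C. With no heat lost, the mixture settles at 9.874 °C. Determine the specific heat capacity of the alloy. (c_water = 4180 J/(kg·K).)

c ≈ 186 J/(kg·K)

Taking heat into each body as positive, Σ m c ΔT = 0:
0.3456×c×(9.874 − 175.5) + 0.7131×4180×(9.874 − 6.296) = 0
-57.24 c = -10665
c = -10665/-57.24 ≈ 186.3 J/(kg·K)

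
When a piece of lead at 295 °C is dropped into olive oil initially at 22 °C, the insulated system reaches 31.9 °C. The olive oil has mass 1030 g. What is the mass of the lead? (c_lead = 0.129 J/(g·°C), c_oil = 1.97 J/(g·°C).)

Heat lost by the lead = heat gained by the oil:
m·0.129·(295 − 31.9) = 1030·1.97·(31.9 − 22)
33.94 m = 20088  ⇒  m ≈ 591.9 g

m ≈ 592 g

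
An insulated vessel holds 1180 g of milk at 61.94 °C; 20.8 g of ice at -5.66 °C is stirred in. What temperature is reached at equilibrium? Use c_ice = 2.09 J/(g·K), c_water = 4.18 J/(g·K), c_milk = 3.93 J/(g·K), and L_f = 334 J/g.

Energy conservation, ΣQ = 0:
ice -5.66→0 °C: 20.8·2.09·5.66 = 246.05
  melt ice: 20.8·334 = 6947.2
  warm the meltwater: 86.94 T
  milk cools: 1180·3.93·(T − 61.94) = 4637.4(T − 61.94)
4724.3 T = 287241 − 7193.3 = 280047
T ≈ 59.28 °C. Since T > 0 °C, the all-ice-melts assumption holds.

T_f ≈ 59.3 °C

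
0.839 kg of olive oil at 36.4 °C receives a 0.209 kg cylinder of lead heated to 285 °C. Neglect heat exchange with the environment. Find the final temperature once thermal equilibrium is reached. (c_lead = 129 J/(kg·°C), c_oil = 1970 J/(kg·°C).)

Energy conservation, ΣQ = 0:
0.209×129×(T − 285) + 0.839×1970×(T − 36.4) = 0
26.96(T − 285) + 1652.8(T − 36.4) = 0
1679.8 T = 67847
T ≈ 40.39 °C

T_f ≈ 40.4 °C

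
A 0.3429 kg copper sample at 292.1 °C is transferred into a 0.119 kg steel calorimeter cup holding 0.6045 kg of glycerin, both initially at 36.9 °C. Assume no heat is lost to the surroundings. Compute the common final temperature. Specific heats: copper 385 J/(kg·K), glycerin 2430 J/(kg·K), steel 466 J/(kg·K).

T_f ≈ 57.2 °C

Setting the total heat transfer to zero:
0.3429·385·(T − 292.1) + 0.6045·2430·(T − 36.9) + 0.119·466·(T − 36.9) = 0
132.02(T − 292.1) + 1468.9(T − 36.9) + 55.45(T − 36.9) = 0
1656.4 T = 94812
T = 94812 / 1656.4 = 57.2 °C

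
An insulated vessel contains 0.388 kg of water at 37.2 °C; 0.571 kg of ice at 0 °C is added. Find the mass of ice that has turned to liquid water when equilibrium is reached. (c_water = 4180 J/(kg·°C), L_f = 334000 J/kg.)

m_melted ≈ 0.181 kg

Water can give up m c ΔT = 0.388·4180·37.2 = 60332 J before reaching 0 °C.
To melt every bit of ice: 0.571·334000 = 190714 J.
60332 J < 190714 J, so only part of the ice melts and the system sits at 0 °C.
Mass melted = 60332/334000 ≈ 0.1806 kg.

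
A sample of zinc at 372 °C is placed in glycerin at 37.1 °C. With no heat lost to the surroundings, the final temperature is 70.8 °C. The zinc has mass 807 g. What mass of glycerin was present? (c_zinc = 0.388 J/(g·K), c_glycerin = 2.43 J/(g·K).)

m ≈ 1150 g

|Q_zinc| = |Q_glycerin|:
807·0.388·(372 − 70.8) = m·2.43·(70.8 − 37.1)
81.89 m = 94311  ⇒  m ≈ 1152 g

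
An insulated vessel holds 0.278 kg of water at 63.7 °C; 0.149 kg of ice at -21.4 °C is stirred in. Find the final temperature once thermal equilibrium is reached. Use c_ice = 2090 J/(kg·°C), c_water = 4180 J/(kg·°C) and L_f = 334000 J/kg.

Let T be the final temperature. ΣQ_i = 0:
warm ice to 0 °C: 0.149×2090×(0 − (-21.4)) = 6664.2
  melt ice: 0.149×334000 = 49766
  warm the meltwater: 622.82 T
  water cools: 0.278×4180×(T − 63.7) = 1162(T − 63.7)
1784.9 T = 74022 − 56430 = 17592
T ≈ 9.86 °C. Since T > 0 °C, the all-ice-melts assumption holds.

T_f ≈ 9.9 °C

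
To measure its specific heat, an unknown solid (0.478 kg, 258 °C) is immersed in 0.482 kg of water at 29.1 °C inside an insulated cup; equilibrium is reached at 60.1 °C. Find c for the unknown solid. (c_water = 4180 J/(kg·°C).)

c ≈ 660 J/(kg·°C)

m_s c (T_s − T_f) = m_water c_water (T_f − T_0):
0.478×c×(258 − 60.1) = 0.482×4180×(60.1 − 29.1)
94.6 c = 62458  ⇒  c ≈ 660.3 J/(kg·°C)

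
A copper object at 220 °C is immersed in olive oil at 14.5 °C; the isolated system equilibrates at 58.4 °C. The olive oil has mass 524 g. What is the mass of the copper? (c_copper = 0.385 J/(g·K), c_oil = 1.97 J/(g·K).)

m ≈ 728 g

Setting the total heat transfer to zero:
m×0.385×(58.4 − 220) + 524×1.97×(58.4 − 14.5) = 0
-62.22 m = -45317
m = -45317/-62.22 ≈ 728.4 g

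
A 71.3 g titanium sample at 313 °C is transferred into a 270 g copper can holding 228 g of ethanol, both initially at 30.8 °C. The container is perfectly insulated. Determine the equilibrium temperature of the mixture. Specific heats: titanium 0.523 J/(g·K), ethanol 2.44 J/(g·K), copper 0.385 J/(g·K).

T_f ≈ 45.9 °C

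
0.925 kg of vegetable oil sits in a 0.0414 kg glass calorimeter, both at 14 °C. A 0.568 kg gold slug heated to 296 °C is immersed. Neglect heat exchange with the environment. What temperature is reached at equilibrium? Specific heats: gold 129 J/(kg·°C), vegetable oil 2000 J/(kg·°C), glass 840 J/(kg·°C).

Net heat exchanged in the isolated system is zero:
0.568*129*(T − 296) + 0.925*2000*(T − 14) + 0.0414*840*(T − 14) = 0
1958 T = 48075
T = 48075/1958 ≈ 24.55 °C

T_f ≈ 24.6 °C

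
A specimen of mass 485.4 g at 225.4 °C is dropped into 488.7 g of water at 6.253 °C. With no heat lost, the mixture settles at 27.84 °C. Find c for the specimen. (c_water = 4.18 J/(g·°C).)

c ≈ 0.46 J/(g·°C)

m_s c (T_s − T_f) = m_water c_water (T_f − T_0):
485.4×c×(225.4 − 27.84) = 488.7×4.18×(27.84 − 6.253)
95896 c = 44097  ⇒  c ≈ 0.4598 J/(g·°C)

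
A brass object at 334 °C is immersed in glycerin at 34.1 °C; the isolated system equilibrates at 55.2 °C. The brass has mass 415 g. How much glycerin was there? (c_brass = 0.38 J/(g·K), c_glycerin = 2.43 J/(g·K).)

m ≈ 858 g

|Q_brass| = |Q_glycerin|:
415·0.38·(334 − 55.2) = m·2.43·(55.2 − 34.1)
51.27 m = 43967  ⇒  m ≈ 857.5 g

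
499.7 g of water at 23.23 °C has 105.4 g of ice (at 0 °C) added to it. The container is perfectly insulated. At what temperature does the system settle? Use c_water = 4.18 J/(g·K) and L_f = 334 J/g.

Heat gained plus heat lost sum to zero:
latent heat to melt: 105.4×334 = 35204; meltwater 0→T: 105.4×4.18×T = 440.57 T; water: 2088.7(T − 23.23)
2529.3 T = 48522 − 35204 = 13318
T ≈ 5.27 °C (positive, so assuming full melt was valid).

T_f ≈ 5.3 °C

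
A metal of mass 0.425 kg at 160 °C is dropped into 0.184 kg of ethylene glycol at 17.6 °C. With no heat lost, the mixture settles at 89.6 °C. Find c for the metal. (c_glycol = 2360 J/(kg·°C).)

c ≈ 1040 J/(kg·°C)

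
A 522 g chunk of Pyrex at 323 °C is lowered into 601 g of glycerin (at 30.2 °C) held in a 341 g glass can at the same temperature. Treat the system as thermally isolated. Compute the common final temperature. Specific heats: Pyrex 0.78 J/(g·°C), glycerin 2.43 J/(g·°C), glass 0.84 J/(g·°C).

T_f ≈ 85.5 °C

With ΣQ=0 the equilibrium temperature is the m·c-weighted mean:
T_f = (407.16*323 + 1460.4*30.2 + 286.44*30.2) / (407.16 + 1460.4 + 286.44)
    = 184268 / 2154 ≈ 85.55 °C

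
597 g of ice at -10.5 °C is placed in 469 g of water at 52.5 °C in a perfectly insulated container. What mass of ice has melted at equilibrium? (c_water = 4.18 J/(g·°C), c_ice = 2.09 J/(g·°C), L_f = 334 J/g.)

Water can give up m c ΔT = 469·4.18·52.5 = 102922 J before reaching 0 °C.
Of that, 597·2.09·10.5 = 13101 J goes to bring the ice to 0 °C, leaving 89821 J.
Melting all 597 g of ice would need 597·334 = 199398 J.
Since 89821 < 199398 J, not all the ice melts; equilibrium is at 0 °C.
m_melted·334 = 89821  ⇒  m_melted ≈ 268.9 g.

m_melted ≈ 269 g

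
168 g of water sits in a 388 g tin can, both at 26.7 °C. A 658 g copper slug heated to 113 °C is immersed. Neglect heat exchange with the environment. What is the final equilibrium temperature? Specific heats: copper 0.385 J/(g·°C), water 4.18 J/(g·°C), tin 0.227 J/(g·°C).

Net heat exchanged in the isolated system is zero:
658*0.385*(T − 113) + 168*4.18*(T − 26.7) + 388*0.227*(T − 26.7) = 0
253.33(T − 113) + 702.24(T − 26.7) + 88.08(T − 26.7) = 0
1043.6 T = 49728
T = 49728/1043.6 ≈ 47.65 °C

T_f ≈ 47.6 °C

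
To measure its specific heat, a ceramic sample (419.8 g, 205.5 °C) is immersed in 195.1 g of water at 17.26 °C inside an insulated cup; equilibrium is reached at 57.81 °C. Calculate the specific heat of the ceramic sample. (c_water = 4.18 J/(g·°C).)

Heat lost by the ceramic sample = heat gained by the water:
419.8×c×(205.5 − 57.81) = 195.1×4.18×(57.81 − 17.26)
62000 c = 33069  ⇒  c ≈ 0.5334 J/(g·°C)

c ≈ 0.533 J/(g·°C)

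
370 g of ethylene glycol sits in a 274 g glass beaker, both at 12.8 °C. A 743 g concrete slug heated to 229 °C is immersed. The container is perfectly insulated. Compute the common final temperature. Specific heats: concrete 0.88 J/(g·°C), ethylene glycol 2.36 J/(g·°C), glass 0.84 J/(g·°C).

With ΣQ=0 the equilibrium temperature is the m·c-weighted mean:
T_f = (653.84×229 + 873.2×12.8 + 230.16×12.8) / (653.84 + 873.2 + 230.16)
    = 163852 / 1757.2 ≈ 93.25 °C

T_f ≈ 93.2 °C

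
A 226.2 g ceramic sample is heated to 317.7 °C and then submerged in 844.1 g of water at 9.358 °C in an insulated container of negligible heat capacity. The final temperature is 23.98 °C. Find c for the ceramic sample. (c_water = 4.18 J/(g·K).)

c ≈ 0.777 J/(g·K)

Heat lost by the ceramic sample = heat gained by the water:
226.2·c·(317.7 − 23.98) = 844.1·4.18·(23.98 − 9.358)
66439 c = 51591  ⇒  c ≈ 0.7765 J/(g·K)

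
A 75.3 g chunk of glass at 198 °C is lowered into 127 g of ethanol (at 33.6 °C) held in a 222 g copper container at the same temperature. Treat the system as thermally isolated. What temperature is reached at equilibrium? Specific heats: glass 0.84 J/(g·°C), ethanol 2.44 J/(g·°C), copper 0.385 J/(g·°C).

T_f ≈ 56.3 °C

Energy conservation, ΣQ = 0:
75.3·0.84·(T − 198) + 127·2.44·(T − 33.6) + 222·0.385·(T − 33.6) = 0
63.25(T − 198) + 309.88(T − 33.6) + 85.47(T − 33.6) = 0
458.6 T = 25808
T = 25808/458.6 ≈ 56.27 °C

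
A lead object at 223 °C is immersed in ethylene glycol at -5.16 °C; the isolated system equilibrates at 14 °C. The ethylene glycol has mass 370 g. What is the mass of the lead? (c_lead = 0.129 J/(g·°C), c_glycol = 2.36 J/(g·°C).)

m ≈ 621 g

|Q_lead| = |Q_glycol|:
m×0.129×(223 − 14) = 370×2.36×(14 − (-5.16))
26.96 m = 16731  ⇒  m ≈ 620.5 g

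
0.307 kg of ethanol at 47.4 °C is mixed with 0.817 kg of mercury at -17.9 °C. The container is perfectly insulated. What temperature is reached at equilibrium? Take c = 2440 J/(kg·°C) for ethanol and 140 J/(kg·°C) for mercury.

T_f ≈ 38.7 °C

Conservation of energy gives ΣQ = 0:
0.307·2440·(T − 47.4) + 0.817·140·(T − (-17.9)) = 0
749.08(T − 47.4) + 114.38(T − (-17.9)) = 0
863.46 T = 33459
T = 33459 / 863.46 = 38.7 °C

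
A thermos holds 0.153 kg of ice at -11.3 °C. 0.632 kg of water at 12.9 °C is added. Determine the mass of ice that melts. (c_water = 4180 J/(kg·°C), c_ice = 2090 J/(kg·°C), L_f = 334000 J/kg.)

m_melted ≈ 0.0912 kg

Cooling the water to 0 °C releases 0.632×4180×12.9 = 34079 J.
Warming the ice to 0 °C takes 0.153×2090×11.3 = 3613.4 J, leaving 30465 J for melting.
Fully melting the ice requires m_ice L_f = 0.153×334000 = 51102 J.
That's not enough to melt it all — equilibrium is at 0 °C with ice remaining.
m_melt = 30465 / L_f = 0.09121 kg.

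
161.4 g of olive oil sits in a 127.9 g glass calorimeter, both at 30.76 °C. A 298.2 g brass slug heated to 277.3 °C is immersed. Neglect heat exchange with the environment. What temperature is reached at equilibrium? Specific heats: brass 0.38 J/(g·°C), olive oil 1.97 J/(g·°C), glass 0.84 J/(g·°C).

Energy conservation, ΣQ = 0:
298.2·0.38·(T − 277.3) + 161.4·1.97·(T − 30.76) + 127.9·0.84·(T − 30.76) = 0
(113.32 + 317.96 + 107.44) T = 113.32·277.3 + 317.96·30.76 + 107.44·30.76
T = 44508/538.71 ≈ 82.62 °C

T_f ≈ 82.6 °C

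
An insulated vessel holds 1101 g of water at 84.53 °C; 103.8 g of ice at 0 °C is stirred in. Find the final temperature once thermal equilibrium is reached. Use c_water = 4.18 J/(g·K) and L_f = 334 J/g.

T_f ≈ 70.4 °C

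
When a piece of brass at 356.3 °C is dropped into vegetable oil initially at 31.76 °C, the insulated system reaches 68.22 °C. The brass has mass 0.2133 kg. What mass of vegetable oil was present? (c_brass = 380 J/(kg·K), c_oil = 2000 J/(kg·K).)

m ≈ 0.32 kg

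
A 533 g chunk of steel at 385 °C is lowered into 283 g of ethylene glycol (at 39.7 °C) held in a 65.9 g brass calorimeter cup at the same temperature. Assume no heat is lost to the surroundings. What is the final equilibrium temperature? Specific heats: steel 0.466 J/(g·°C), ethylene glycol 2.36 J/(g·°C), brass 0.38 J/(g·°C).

T_f ≈ 130.8 °C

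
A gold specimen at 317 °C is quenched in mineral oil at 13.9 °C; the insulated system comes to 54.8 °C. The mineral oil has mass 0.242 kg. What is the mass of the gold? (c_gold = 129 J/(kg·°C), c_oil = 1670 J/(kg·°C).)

|Q_gold| = |Q_oil|:
m·129·(317 − 54.8) = 0.242·1670·(54.8 − 13.9)
33824 m = 16529  ⇒  m ≈ 0.4887 kg

m ≈ 0.489 kg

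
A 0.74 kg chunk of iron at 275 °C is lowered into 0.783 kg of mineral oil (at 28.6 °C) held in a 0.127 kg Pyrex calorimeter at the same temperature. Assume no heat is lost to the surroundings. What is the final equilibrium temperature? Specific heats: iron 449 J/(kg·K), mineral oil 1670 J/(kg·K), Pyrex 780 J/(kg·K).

Taking heat into each body as positive, Σ m c ΔT = 0:
0.74·449·(T − 275) + 0.783·1670·(T − 28.6) + 0.127·780·(T − 28.6) = 0
(332.26 + 1307.6 + 99.06) T = 332.26·275 + 1307.6·28.6 + 99.06·28.6
T = 131602/1738.9 ≈ 75.68 °C

T_f ≈ 75.7 °C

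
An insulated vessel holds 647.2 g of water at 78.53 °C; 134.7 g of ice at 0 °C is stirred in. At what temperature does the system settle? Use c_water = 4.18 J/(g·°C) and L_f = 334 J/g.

T_f ≈ 51.2 °C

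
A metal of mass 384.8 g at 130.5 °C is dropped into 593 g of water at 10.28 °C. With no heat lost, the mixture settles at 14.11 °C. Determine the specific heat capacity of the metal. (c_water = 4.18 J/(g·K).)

Conservation of energy gives ΣQ = 0:
384.8·c·(14.11 − 130.5) + 593·4.18·(14.11 − 10.28) = 0
-44787 c = -9493.6
c = -9493.6/-44787 ≈ 0.212 J/(g·K)

c ≈ 0.212 J/(g·K)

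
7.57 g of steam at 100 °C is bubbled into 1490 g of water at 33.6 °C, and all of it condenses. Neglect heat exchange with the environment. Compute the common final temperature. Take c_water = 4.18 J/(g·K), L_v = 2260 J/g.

Sum of m c ΔT and latent-heat terms is zero:
steam→water at 100 °C releases m L_v = 7.57×2260 = 17108; condensate cools 100→T: 7.57×4.18×(T − 100) = 31.64(T − 100); original water: 6228.2(T − 33.6)
6259.8 T = 17108 + 3164.3 + 209268 = 229540
T ≈ 36.67 °C, under the boiling point, so the assumption holds.

T_f ≈ 36.7 °C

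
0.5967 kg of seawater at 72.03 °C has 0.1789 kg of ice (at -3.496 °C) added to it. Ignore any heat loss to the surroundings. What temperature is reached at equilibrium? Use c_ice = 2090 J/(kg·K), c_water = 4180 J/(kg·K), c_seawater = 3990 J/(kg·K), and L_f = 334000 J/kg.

T_f ≈ 35.3 °C

Let T be the final temperature. ΣQ_i = 0:
warm ice to 0 °C: 0.1789×2090×(0 − (-3.496)) = 1307.2
  latent heat to melt: 0.1789×334000 = 59753
  warm the meltwater: 747.8 T
  seawater cools: 0.5967×3990×(T − 72.03) = 2380.8(T − 72.03)
3128.6 T = 171491 − 61060 = 110432
T ≈ 35.30 °C — above 0 °C, consistent with complete melting.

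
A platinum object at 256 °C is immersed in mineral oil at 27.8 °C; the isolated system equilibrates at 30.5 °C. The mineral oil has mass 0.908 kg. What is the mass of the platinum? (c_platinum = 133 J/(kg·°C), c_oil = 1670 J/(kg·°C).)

m ≈ 0.137 kg

|Q_platinum| = |Q_oil|:
m·133·(256 − 30.5) = 0.908·1670·(30.5 − 27.8)
29992 m = 4094.2  ⇒  m ≈ 0.1365 kg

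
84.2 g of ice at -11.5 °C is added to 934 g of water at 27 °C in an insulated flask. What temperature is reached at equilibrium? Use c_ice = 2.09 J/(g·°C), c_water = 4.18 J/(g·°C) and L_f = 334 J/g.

T_f ≈ 17.7 °C

Setting the total heat transfer to zero:
warm ice to 0 °C: 84.2×2.09×(0 − (-11.5)) = 2023.7; fusion: m_ice L_f = 84.2×334 = 28123; warm the meltwater: 351.96 T; water cools: 934×4.18×(T − 27) = 3904.1(T − 27)
4256.1 T = 105411 − 30147 = 75265
T ≈ 17.68 °C — above 0 °C, consistent with complete melting.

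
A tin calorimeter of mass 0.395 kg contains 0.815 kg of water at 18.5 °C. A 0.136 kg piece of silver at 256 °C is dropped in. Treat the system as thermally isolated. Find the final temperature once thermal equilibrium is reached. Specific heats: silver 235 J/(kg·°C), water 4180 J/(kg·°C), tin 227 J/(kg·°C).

Setting the total heat transfer to zero:
0.136*235*(T − 256) + 0.815*4180*(T − 18.5) + 0.395*227*(T − 18.5) = 0
31.96(T − 256) + 3406.7(T − 18.5) + 89.67(T − 18.5) = 0
(31.96 + 3406.7 + 89.67) T = 31.96*256 + 3406.7*18.5 + 89.67*18.5
T ≈ 20.65 °C

T_f ≈ 20.7 °C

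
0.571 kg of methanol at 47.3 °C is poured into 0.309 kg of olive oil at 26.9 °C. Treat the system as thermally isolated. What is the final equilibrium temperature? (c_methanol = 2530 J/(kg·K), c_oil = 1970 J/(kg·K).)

Conservation of energy gives ΣQ = 0:
0.571·2530·(T − 47.3) + 0.309·1970·(T − 26.9) = 0
2053.4 T = 84706
T = 84706 / 2053.4 = 41.3 °C

T_f ≈ 41.3 °C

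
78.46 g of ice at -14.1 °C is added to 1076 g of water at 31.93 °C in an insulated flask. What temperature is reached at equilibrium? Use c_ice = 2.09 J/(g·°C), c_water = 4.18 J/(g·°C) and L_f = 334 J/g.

T_f ≈ 23.9 °C

Energy conservation, ΣQ = 0:
ice -14.1→0 °C: 78.46×2.09×14.1 = 2312.1; melt ice: 78.46×334 = 26206; warm the meltwater: 327.96 T; water cools: 1076×4.18×(T − 31.93) = 4497.7(T − 31.93)
4825.6 T = 143611 − 28518 = 115093
T ≈ 23.85 °C — above 0 °C, consistent with complete melting.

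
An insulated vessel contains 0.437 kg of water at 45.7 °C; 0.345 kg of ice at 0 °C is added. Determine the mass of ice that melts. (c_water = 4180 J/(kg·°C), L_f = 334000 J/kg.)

Heat available from the water dropping to 0 °C: 0.437×4180×45.7 = 83478 J.
Melting all 0.345 kg of ice would need 0.345×334000 = 115230 J.
Since 83478 < 115230 J, not all the ice melts; equilibrium is at 0 °C.
m_melt = 83478 / L_f = 0.2499 kg.

m_melted ≈ 0.25 kg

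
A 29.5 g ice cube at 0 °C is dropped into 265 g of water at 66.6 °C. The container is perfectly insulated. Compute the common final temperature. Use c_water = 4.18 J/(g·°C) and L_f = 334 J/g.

T_f ≈ 51.9 °C

Heat gained plus heat lost sum to zero:
melt ice: 29.5·334 = 9853; warm the meltwater: 123.31 T; water: 1107.7(T − 66.6)
1231 T = 73773 − 9853 = 63920
T ≈ 51.92 °C. Since T > 0 °C, the all-ice-melts assumption holds.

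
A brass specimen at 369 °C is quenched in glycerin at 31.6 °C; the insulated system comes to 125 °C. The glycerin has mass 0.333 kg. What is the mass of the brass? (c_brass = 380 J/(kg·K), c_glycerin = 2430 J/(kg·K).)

Let T be the final temperature. ΣQ_i = 0:
m·380·(125 − 369) + 0.333·2430·(125 − 31.6) = 0
-92720 m = -75578
m = -75578/-92720 ≈ 0.8151 kg

m ≈ 0.815 kg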